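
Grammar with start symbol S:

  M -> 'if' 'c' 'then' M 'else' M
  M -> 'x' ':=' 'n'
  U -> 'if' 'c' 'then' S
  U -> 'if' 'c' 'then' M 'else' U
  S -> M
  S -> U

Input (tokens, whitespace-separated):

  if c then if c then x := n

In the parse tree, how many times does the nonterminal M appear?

1

[S [U if c then [S [U if c then [S [M x := n]]]]]]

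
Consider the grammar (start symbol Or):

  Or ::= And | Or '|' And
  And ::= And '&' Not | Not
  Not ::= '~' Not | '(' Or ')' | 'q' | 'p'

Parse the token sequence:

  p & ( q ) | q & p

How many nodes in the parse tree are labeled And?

5

[Or [Or [And [And [Not p]] & [Not ( [Or [And [Not q]]] )]]] | [And [And [Not q]] & [Not p]]]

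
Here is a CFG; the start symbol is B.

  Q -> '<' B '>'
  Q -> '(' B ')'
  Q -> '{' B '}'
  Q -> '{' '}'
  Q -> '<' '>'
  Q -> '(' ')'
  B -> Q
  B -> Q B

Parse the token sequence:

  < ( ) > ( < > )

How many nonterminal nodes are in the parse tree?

[B [Q < [B [Q ( )]] >] [B [Q ( [B [Q < >]] )]]]

8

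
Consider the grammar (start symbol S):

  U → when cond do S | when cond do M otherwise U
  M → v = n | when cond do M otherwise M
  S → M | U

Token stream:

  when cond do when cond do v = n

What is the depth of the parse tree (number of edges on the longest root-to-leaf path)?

6

[S [U when cond do [S [U when cond do [S [M v = n]]]]]]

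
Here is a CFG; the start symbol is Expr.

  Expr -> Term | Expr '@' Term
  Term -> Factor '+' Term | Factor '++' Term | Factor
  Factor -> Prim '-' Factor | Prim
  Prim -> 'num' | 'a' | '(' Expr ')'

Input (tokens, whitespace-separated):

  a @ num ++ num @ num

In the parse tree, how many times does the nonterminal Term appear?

4

[Expr [Expr [Expr [Term [Factor [Prim a]]]] @ [Term [Factor [Prim num]] ++ [Term [Factor [Prim num]]]]] @ [Term [Factor [Prim num]]]]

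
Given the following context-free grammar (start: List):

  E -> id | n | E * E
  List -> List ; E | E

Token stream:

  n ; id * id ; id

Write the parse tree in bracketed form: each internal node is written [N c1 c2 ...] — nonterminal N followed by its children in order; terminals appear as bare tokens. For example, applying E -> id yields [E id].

[List [List [List [E n]] ; [E [E id] * [E id]]] ; [E id]]

List
List ; E
List ; E ; E
E ; E ; E
n ; E ; E
n ; E * E ; E
n ; id * E ; E
n ; id * id ; E
n ; id * id ; id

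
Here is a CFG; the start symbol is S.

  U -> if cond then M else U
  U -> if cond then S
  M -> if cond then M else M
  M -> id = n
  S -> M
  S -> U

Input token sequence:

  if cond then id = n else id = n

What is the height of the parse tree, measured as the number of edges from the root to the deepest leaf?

3

[S [M if cond then [M id = n] else [M id = n]]]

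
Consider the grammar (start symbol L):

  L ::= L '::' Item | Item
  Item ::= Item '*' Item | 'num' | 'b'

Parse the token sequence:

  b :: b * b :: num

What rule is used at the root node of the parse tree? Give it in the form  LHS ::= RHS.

L ::= L '::' Item

[L [L [L [Item b]] :: [Item [Item b] * [Item b]]] :: [Item num]]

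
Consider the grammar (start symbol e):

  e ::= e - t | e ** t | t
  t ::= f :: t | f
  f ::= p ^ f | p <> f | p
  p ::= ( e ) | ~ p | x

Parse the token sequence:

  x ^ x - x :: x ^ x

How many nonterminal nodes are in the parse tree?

15

[e [e [t [f [p x] ^ [f [p x]]]]] - [t [f [p x]] :: [t [f [p x] ^ [f [p x]]]]]]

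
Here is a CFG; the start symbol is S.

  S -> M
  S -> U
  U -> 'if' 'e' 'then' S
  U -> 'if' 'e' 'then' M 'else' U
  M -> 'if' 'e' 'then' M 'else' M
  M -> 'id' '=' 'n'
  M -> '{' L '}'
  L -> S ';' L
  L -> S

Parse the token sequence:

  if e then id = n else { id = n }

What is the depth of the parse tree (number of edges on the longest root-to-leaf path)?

6

[S [M if e then [M id = n] else [M { [L [S [M id = n]]] }]]]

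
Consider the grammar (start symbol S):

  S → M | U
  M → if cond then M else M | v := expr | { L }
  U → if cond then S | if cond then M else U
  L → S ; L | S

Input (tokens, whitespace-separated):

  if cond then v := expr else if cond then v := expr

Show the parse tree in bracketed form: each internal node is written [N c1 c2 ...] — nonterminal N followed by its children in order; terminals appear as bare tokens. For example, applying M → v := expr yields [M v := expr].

S
U
if cond then M else U
if cond then v := expr else U
if cond then v := expr else if cond then S
if cond then v := expr else if cond then M
if cond then v := expr else if cond then v := expr

[S [U if cond then [M v := expr] else [U if cond then [S [M v := expr]]]]]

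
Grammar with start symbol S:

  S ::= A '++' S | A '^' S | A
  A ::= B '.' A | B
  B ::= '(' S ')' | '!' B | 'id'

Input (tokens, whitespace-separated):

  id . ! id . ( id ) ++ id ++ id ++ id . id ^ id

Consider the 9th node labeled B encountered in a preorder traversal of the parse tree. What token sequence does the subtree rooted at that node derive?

[S [A [B id] . [A [B ! [B id]] . [A [B ( [S [A [B id]]] )]]]] ++ [S [A [B id]] ++ [S [A [B id]] ++ [S [A [B id] . [A [B id]]] ^ [S [A [B id]]]]]]]

id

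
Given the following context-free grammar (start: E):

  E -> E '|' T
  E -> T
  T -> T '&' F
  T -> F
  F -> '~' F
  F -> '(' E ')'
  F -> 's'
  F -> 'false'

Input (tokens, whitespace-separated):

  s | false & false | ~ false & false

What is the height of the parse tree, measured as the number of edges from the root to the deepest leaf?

5

[E [E [E [T [F s]]] | [T [T [F false]] & [F false]]] | [T [T [F ~ [F false]]] & [F false]]]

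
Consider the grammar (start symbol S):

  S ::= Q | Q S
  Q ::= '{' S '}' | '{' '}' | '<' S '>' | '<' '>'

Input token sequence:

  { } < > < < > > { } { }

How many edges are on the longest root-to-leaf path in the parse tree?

6

[S [Q { }] [S [Q < >] [S [Q < [S [Q < >]] >] [S [Q { }] [S [Q { }]]]]]]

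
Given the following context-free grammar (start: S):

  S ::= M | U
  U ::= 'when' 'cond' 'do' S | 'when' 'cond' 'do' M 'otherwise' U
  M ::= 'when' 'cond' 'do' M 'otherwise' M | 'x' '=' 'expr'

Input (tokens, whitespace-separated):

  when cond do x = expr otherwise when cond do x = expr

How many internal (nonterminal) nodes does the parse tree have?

6

[S [U when cond do [M x = expr] otherwise [U when cond do [S [M x = expr]]]]]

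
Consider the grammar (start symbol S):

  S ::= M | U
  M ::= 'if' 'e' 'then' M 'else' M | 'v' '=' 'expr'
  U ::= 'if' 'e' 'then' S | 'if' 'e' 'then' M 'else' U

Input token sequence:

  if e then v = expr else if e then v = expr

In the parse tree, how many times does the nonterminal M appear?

[S [U if e then [M v = expr] else [U if e then [S [M v = expr]]]]]

2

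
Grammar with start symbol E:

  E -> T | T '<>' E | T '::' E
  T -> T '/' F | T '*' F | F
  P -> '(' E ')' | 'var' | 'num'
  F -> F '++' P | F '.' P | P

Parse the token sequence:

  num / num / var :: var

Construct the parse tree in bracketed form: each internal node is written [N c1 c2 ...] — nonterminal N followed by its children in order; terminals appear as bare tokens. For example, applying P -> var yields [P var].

E
T :: E
T / F :: E
T / F / F :: E
F / F / F :: E
P / F / F :: E
num / F / F :: E
num / P / F :: E
num / num / F :: E
num / num / P :: E
num / num / var :: E
num / num / var :: T
num / num / var :: F
num / num / var :: P
num / num / var :: var

[E [T [T [T [F [P num]]] / [F [P num]]] / [F [P var]]] :: [E [T [F [P var]]]]]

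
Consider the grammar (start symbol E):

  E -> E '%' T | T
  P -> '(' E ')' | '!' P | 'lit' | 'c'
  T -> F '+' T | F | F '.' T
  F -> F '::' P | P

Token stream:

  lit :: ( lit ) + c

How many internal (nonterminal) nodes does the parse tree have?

[E [T [F [F [P lit]] :: [P ( [E [T [F [P lit]]]] )]] + [T [F [P c]]]]]

13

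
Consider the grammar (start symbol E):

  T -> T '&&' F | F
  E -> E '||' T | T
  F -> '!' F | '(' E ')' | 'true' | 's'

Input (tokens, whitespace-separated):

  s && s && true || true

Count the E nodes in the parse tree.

2

[E [E [T [T [T [F s]] && [F s]] && [F true]]] || [T [F true]]]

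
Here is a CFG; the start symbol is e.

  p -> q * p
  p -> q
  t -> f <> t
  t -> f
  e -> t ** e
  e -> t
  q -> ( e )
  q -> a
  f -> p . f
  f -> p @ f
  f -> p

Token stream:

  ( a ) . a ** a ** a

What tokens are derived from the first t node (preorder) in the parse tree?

( a ) . a

[e [t [f [p [q ( [e [t [f [p [q a]]]]] )]] . [f [p [q a]]]]] ** [e [t [f [p [q a]]]] ** [e [t [f [p [q a]]]]]]]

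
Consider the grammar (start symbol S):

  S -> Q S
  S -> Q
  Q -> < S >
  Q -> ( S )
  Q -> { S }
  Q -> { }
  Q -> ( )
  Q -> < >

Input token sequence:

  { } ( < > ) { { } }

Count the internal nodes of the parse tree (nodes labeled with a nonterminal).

10

[S [Q { }] [S [Q ( [S [Q < >]] )] [S [Q { [S [Q { }]] }]]]]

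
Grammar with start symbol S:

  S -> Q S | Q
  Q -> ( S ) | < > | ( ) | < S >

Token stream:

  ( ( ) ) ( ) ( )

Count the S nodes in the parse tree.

[S [Q ( [S [Q ( )]] )] [S [Q ( )] [S [Q ( )]]]]

4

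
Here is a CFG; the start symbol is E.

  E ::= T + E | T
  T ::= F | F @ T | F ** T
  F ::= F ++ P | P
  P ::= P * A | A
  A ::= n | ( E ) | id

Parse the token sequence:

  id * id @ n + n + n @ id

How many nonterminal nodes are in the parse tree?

[E [T [F [P [P [A id]] * [A id]]] @ [T [F [P [A n]]]]] + [E [T [F [P [A n]]]] + [E [T [F [P [A n]]] @ [T [F [P [A id]]]]]]]]

25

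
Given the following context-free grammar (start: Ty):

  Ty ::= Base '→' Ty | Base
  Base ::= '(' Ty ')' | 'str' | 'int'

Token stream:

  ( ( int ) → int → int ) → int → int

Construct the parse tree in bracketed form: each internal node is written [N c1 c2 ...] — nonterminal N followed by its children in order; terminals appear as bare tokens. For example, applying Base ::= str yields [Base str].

Ty
Base → Ty
( Ty ) → Ty
( Base → Ty ) → Ty
( ( Ty ) → Ty ) → Ty
( ( Base ) → Ty ) → Ty
( ( int ) → Ty ) → Ty
( ( int ) → Base → Ty ) → Ty
( ( int ) → int → Ty ) → Ty
( ( int ) → int → Base ) → Ty
( ( int ) → int → int ) → Ty
( ( int ) → int → int ) → Base → Ty
( ( int ) → int → int ) → int → Ty
( ( int ) → int → int ) → int → Base
( ( int ) → int → int ) → int → int

[Ty [Base ( [Ty [Base ( [Ty [Base int]] )] → [Ty [Base int] → [Ty [Base int]]]] )] → [Ty [Base int] → [Ty [Base int]]]]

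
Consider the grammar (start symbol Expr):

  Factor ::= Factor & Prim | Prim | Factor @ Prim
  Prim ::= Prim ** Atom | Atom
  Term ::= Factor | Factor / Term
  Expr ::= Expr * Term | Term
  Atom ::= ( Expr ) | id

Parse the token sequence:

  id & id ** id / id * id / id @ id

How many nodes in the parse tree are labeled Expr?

[Expr [Expr [Term [Factor [Factor [Prim [Atom id]]] & [Prim [Prim [Atom id]] ** [Atom id]]] / [Term [Factor [Prim [Atom id]]]]]] * [Term [Factor [Prim [Atom id]]] / [Term [Factor [Factor [Prim [Atom id]]] @ [Prim [Atom id]]]]]]

2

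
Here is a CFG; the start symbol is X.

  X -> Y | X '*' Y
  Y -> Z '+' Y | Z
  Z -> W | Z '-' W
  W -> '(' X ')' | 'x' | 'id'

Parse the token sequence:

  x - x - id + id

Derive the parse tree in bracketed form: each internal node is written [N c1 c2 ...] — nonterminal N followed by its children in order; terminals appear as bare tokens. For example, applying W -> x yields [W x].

[X [Y [Z [Z [Z [W x]] - [W x]] - [W id]] + [Y [Z [W id]]]]]

X
Y
Z + Y
Z - W + Y
Z - W - W + Y
W - W - W + Y
x - W - W + Y
x - x - W + Y
x - x - id + Y
x - x - id + Z
x - x - id + W
x - x - id + id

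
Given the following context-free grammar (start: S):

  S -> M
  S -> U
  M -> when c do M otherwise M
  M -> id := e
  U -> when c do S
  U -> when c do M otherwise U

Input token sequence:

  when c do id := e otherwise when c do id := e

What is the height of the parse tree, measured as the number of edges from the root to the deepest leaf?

[S [U when c do [M id := e] otherwise [U when c do [S [M id := e]]]]]

5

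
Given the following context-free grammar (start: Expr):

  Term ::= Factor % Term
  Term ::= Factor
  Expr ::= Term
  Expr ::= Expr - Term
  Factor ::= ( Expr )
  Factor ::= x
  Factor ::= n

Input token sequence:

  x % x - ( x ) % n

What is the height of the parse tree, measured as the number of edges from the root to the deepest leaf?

6

[Expr [Expr [Term [Factor x] % [Term [Factor x]]]] - [Term [Factor ( [Expr [Term [Factor x]]] )] % [Term [Factor n]]]]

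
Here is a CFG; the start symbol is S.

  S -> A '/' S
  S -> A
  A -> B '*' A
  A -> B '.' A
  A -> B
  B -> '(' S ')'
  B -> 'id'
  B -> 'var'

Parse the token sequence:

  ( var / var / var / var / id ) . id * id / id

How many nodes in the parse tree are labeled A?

9

[S [A [B ( [S [A [B var]] / [S [A [B var]] / [S [A [B var]] / [S [A [B var]] / [S [A [B id]]]]]]] )] . [A [B id] * [A [B id]]]] / [S [A [B id]]]]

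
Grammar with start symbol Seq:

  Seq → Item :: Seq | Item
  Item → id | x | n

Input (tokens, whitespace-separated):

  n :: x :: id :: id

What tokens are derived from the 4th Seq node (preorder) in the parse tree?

id

[Seq [Item n] :: [Seq [Item x] :: [Seq [Item id] :: [Seq [Item id]]]]]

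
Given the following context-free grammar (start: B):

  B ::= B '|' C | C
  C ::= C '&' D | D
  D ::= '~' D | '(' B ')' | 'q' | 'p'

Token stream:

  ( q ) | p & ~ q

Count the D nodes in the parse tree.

[B [B [C [D ( [B [C [D q]]] )]]] | [C [C [D p]] & [D ~ [D q]]]]

5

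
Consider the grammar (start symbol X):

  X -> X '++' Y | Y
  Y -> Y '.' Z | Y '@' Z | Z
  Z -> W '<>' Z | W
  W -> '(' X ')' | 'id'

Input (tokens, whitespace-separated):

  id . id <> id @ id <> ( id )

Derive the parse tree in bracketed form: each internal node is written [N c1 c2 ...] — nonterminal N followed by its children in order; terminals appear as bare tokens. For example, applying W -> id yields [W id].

[X [Y [Y [Y [Z [W id]]] . [Z [W id] <> [Z [W id]]]] @ [Z [W id] <> [Z [W ( [X [Y [Z [W id]]]] )]]]]]

X
Y
Y @ Z
Y . Z @ Z
Z . Z @ Z
W . Z @ Z
id . Z @ Z
id . W <> Z @ Z
id . id <> Z @ Z
id . id <> W @ Z
id . id <> id @ Z
id . id <> id @ W <> Z
id . id <> id @ id <> Z
id . id <> id @ id <> W
id . id <> id @ id <> ( X )
id . id <> id @ id <> ( Y )
id . id <> id @ id <> ( Z )
id . id <> id @ id <> ( W )
id . id <> id @ id <> ( id )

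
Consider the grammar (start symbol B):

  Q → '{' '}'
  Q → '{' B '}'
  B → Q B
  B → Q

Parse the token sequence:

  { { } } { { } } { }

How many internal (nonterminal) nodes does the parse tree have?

[B [Q { [B [Q { }]] }] [B [Q { [B [Q { }]] }] [B [Q { }]]]]

10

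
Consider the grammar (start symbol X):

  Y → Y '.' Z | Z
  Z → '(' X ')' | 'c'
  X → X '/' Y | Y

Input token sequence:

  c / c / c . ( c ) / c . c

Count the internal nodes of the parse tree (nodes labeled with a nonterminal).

19

[X [X [X [X [Y [Z c]]] / [Y [Z c]]] / [Y [Y [Z c]] . [Z ( [X [Y [Z c]]] )]]] / [Y [Y [Z c]] . [Z c]]]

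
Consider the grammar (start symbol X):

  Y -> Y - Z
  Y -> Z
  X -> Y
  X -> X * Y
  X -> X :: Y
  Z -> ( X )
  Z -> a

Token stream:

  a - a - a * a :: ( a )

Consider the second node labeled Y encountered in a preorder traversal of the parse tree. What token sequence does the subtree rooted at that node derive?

a - a

[X [X [X [Y [Y [Y [Z a]] - [Z a]] - [Z a]]] * [Y [Z a]]] :: [Y [Z ( [X [Y [Z a]]] )]]]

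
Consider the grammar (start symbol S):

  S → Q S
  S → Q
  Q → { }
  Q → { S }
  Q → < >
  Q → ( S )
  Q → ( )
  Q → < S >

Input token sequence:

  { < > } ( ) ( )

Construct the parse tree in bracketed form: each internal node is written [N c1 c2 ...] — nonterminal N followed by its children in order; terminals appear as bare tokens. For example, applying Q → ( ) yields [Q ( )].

S
Q S
{ S } S
{ Q } S
{ < > } S
{ < > } Q S
{ < > } ( ) S
{ < > } ( ) Q
{ < > } ( ) ( )

[S [Q { [S [Q < >]] }] [S [Q ( )] [S [Q ( )]]]]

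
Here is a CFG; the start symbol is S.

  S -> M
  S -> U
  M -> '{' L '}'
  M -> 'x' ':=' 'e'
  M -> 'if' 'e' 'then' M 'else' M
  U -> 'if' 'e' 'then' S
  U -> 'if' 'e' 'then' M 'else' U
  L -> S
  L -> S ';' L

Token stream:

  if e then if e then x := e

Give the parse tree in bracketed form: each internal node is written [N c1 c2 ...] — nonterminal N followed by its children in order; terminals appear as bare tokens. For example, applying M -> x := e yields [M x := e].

S
U
if e then S
if e then U
if e then if e then S
if e then if e then M
if e then if e then x := e

[S [U if e then [S [U if e then [S [M x := e]]]]]]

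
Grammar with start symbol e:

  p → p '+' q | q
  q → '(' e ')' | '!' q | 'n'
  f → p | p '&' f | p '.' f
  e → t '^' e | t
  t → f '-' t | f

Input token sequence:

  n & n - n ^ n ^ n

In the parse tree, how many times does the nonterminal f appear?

[e [t [f [p [q n]] & [f [p [q n]]]] - [t [f [p [q n]]]]] ^ [e [t [f [p [q n]]]] ^ [e [t [f [p [q n]]]]]]]

5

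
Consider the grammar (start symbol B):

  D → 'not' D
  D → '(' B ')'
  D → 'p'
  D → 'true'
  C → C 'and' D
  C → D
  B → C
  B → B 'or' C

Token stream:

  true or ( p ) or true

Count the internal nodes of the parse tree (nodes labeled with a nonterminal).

12

[B [B [B [C [D true]]] or [C [D ( [B [C [D p]]] )]]] or [C [D true]]]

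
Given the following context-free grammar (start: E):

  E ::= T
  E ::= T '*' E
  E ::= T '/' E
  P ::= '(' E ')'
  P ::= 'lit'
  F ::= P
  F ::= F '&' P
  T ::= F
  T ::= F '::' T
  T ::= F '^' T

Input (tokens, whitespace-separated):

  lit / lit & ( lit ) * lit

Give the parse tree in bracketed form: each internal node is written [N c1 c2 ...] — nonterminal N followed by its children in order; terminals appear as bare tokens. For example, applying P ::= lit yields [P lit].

E
T / E
F / E
P / E
lit / E
lit / T * E
lit / F * E
lit / F & P * E
lit / P & P * E
lit / lit & P * E
lit / lit & ( E ) * E
lit / lit & ( T ) * E
lit / lit & ( F ) * E
lit / lit & ( P ) * E
lit / lit & ( lit ) * E
lit / lit & ( lit ) * T
lit / lit & ( lit ) * F
lit / lit & ( lit ) * P
lit / lit & ( lit ) * lit

[E [T [F [P lit]]] / [E [T [F [F [P lit]] & [P ( [E [T [F [P lit]]]] )]]] * [E [T [F [P lit]]]]]]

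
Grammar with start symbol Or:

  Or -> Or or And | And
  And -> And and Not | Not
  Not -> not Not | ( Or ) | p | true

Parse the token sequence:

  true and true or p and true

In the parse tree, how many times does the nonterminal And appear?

[Or [Or [And [And [Not true]] and [Not true]]] or [And [And [Not p]] and [Not true]]]

4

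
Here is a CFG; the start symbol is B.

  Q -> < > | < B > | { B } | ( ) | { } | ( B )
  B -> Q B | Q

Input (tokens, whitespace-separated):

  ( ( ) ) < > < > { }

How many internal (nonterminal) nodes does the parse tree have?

10

[B [Q ( [B [Q ( )]] )] [B [Q < >] [B [Q < >] [B [Q { }]]]]]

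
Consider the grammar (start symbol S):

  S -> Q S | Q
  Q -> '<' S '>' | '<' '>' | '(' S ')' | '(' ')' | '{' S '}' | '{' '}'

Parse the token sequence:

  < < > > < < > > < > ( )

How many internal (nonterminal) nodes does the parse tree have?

12

[S [Q < [S [Q < >]] >] [S [Q < [S [Q < >]] >] [S [Q < >] [S [Q ( )]]]]]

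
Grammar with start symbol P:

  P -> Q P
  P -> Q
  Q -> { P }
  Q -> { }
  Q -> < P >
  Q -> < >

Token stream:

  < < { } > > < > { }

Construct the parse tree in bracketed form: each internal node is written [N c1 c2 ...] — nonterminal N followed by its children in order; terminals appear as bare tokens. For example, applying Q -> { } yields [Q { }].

P
Q P
< P > P
< Q > P
< < P > > P
< < Q > > P
< < { } > > P
< < { } > > Q P
< < { } > > < > P
< < { } > > < > Q
< < { } > > < > { }

[P [Q < [P [Q < [P [Q { }]] >]] >] [P [Q < >] [P [Q { }]]]]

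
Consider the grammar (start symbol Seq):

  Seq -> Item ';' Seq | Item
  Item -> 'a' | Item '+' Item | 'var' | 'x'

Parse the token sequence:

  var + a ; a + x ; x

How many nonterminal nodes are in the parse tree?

[Seq [Item [Item var] + [Item a]] ; [Seq [Item [Item a] + [Item x]] ; [Seq [Item x]]]]

10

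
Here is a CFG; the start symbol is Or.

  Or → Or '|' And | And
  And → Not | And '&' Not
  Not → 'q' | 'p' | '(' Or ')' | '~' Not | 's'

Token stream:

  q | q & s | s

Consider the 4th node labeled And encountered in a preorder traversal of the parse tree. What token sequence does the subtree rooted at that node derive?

[Or [Or [Or [And [Not q]]] | [And [And [Not q]] & [Not s]]] | [And [Not s]]]

s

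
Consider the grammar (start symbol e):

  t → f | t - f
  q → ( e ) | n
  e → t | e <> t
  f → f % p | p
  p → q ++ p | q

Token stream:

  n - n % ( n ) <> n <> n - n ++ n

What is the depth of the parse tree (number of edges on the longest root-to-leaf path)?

12

[e [e [e [t [t [f [p [q n]]]] - [f [f [p [q n]]] % [p [q ( [e [t [f [p [q n]]]]] )]]]]] <> [t [f [p [q n]]]]] <> [t [t [f [p [q n]]]] - [f [p [q n] ++ [p [q n]]]]]]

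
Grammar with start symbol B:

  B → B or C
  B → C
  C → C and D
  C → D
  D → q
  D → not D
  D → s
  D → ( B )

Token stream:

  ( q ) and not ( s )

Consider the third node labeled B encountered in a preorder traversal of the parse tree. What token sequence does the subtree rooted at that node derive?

[B [C [C [D ( [B [C [D q]]] )]] and [D not [D ( [B [C [D s]]] )]]]]

s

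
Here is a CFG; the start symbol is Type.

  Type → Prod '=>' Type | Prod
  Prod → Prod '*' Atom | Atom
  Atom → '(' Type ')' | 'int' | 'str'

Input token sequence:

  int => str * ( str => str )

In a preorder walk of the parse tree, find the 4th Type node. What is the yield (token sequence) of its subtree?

[Type [Prod [Atom int]] => [Type [Prod [Prod [Atom str]] * [Atom ( [Type [Prod [Atom str]] => [Type [Prod [Atom str]]]] )]]]]

str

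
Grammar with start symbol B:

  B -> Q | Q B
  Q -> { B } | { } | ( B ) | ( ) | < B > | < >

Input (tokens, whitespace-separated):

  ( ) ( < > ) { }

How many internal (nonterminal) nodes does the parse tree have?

[B [Q ( )] [B [Q ( [B [Q < >]] )] [B [Q { }]]]]

8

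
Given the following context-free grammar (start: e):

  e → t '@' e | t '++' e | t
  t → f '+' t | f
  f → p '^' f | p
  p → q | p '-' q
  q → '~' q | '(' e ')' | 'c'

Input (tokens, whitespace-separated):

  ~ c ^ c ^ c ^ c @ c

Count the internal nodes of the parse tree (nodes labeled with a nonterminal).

[e [t [f [p [q ~ [q c]]] ^ [f [p [q c]] ^ [f [p [q c]] ^ [f [p [q c]]]]]]] @ [e [t [f [p [q c]]]]]]

20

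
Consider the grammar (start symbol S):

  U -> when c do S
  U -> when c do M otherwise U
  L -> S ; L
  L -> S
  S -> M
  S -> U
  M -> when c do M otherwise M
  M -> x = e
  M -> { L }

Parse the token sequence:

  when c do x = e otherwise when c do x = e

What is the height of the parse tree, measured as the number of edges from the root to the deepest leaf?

[S [U when c do [M x = e] otherwise [U when c do [S [M x = e]]]]]

5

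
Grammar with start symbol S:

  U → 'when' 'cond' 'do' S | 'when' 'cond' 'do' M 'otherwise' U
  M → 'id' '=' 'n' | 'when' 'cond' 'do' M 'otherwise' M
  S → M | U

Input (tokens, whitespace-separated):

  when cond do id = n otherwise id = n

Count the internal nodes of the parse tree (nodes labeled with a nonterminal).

4

[S [M when cond do [M id = n] otherwise [M id = n]]]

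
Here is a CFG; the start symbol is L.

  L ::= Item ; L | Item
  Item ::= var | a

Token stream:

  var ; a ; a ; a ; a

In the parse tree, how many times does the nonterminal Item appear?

[L [Item var] ; [L [Item a] ; [L [Item a] ; [L [Item a] ; [L [Item a]]]]]]

5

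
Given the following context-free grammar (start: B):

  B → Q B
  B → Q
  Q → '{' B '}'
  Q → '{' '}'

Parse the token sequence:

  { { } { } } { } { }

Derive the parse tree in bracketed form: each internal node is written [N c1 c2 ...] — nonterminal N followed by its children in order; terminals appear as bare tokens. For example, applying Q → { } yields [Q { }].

B
Q B
{ B } B
{ Q B } B
{ { } B } B
{ { } Q } B
{ { } { } } B
{ { } { } } Q B
{ { } { } } { } B
{ { } { } } { } Q
{ { } { } } { } { }

[B [Q { [B [Q { }] [B [Q { }]]] }] [B [Q { }] [B [Q { }]]]]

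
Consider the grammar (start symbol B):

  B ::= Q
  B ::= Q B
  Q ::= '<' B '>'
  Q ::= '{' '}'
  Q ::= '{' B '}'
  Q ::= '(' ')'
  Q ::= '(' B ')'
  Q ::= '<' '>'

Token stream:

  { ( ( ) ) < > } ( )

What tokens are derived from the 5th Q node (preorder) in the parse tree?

[B [Q { [B [Q ( [B [Q ( )]] )] [B [Q < >]]] }] [B [Q ( )]]]

( )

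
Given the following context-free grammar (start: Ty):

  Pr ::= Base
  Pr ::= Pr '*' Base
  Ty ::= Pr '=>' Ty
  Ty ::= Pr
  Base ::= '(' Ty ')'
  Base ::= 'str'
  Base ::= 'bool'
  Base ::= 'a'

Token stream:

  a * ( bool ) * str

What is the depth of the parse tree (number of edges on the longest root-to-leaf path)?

[Ty [Pr [Pr [Pr [Base a]] * [Base ( [Ty [Pr [Base bool]]] )]] * [Base str]]]

7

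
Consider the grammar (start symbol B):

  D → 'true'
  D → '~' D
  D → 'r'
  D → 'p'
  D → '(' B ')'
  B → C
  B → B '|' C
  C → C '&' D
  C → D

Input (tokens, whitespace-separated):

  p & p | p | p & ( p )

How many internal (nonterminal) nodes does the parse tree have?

16

[B [B [B [C [C [D p]] & [D p]]] | [C [D p]]] | [C [C [D p]] & [D ( [B [C [D p]]] )]]]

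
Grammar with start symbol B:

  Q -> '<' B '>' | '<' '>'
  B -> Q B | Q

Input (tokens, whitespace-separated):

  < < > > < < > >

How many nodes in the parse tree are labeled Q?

[B [Q < [B [Q < >]] >] [B [Q < [B [Q < >]] >]]]

4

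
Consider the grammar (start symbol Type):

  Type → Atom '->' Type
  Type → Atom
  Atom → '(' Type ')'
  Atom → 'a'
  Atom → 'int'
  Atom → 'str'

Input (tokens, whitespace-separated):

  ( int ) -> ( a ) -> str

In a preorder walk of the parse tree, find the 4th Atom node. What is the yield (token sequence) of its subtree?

[Type [Atom ( [Type [Atom int]] )] -> [Type [Atom ( [Type [Atom a]] )] -> [Type [Atom str]]]]

a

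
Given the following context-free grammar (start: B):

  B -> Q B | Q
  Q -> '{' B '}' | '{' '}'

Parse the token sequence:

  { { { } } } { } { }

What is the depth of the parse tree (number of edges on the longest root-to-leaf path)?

6

[B [Q { [B [Q { [B [Q { }]] }]] }] [B [Q { }] [B [Q { }]]]]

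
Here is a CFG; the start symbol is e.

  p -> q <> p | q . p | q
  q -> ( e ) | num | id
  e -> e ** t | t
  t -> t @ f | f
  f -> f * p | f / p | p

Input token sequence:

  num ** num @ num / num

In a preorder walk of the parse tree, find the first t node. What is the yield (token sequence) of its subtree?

num

[e [e [t [f [p [q num]]]]] ** [t [t [f [p [q num]]]] @ [f [f [p [q num]]] / [p [q num]]]]]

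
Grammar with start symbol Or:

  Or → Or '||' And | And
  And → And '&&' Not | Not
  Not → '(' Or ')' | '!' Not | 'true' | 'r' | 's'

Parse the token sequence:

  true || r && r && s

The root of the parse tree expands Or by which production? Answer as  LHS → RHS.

[Or [Or [And [Not true]]] || [And [And [And [Not r]] && [Not r]] && [Not s]]]

Or → Or '||' And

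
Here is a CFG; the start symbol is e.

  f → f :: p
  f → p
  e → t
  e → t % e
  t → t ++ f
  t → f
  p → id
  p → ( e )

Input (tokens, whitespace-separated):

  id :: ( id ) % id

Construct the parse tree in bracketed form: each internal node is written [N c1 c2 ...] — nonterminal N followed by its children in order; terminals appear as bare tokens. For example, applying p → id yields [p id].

[e [t [f [f [p id]] :: [p ( [e [t [f [p id]]]] )]]] % [e [t [f [p id]]]]]

e
t % e
f % e
f :: p % e
p :: p % e
id :: p % e
id :: ( e ) % e
id :: ( t ) % e
id :: ( f ) % e
id :: ( p ) % e
id :: ( id ) % e
id :: ( id ) % t
id :: ( id ) % f
id :: ( id ) % p
id :: ( id ) % id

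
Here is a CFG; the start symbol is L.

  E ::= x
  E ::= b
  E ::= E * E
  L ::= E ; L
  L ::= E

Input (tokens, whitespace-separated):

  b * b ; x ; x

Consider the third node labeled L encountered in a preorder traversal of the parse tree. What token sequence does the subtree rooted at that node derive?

[L [E [E b] * [E b]] ; [L [E x] ; [L [E x]]]]

x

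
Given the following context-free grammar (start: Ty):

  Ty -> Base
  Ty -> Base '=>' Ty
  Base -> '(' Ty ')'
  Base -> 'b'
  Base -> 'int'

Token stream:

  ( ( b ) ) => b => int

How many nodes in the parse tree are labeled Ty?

[Ty [Base ( [Ty [Base ( [Ty [Base b]] )]] )] => [Ty [Base b] => [Ty [Base int]]]]

5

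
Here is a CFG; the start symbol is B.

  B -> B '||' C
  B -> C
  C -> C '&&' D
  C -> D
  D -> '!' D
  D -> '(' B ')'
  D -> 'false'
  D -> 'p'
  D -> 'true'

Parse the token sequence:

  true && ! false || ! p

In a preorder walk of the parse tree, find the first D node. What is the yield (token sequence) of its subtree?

[B [B [C [C [D true]] && [D ! [D false]]]] || [C [D ! [D p]]]]

true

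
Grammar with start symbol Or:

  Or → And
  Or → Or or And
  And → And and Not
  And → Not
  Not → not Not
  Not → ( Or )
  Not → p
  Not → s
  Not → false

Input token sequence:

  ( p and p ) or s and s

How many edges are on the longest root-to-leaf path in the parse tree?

[Or [Or [And [Not ( [Or [And [And [Not p]] and [Not p]]] )]]] or [And [And [Not s]] and [Not s]]]

8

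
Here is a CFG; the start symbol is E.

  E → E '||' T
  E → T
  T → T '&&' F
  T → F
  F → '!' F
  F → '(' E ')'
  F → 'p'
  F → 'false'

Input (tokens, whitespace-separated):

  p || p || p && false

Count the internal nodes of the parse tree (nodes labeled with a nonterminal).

[E [E [E [T [F p]]] || [T [F p]]] || [T [T [F p]] && [F false]]]

11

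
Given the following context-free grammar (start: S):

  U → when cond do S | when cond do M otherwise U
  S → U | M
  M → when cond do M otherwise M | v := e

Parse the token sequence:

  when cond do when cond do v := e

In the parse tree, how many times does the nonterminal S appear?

[S [U when cond do [S [U when cond do [S [M v := e]]]]]]

3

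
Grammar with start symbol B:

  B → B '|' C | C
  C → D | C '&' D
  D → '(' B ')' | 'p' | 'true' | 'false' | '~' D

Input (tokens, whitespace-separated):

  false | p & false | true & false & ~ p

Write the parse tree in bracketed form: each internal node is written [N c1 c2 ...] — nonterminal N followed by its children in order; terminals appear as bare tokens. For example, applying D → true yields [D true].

[B [B [B [C [D false]]] | [C [C [D p]] & [D false]]] | [C [C [C [D true]] & [D false]] & [D ~ [D p]]]]

B
B | C
B | C | C
C | C | C
D | C | C
false | C | C
false | C & D | C
false | D & D | C
false | p & D | C
false | p & false | C
false | p & false | C & D
false | p & false | C & D & D
false | p & false | D & D & D
false | p & false | true & D & D
false | p & false | true & false & D
false | p & false | true & false & ~ D
false | p & false | true & false & ~ p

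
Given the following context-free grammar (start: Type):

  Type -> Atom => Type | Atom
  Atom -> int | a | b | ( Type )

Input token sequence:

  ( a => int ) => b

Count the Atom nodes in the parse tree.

[Type [Atom ( [Type [Atom a] => [Type [Atom int]]] )] => [Type [Atom b]]]

4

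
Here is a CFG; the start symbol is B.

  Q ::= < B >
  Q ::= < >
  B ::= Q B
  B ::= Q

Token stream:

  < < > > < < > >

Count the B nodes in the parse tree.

4

[B [Q < [B [Q < >]] >] [B [Q < [B [Q < >]] >]]]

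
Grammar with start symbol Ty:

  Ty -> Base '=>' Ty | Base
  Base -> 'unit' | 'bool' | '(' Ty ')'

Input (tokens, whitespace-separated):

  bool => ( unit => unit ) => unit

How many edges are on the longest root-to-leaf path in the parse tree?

[Ty [Base bool] => [Ty [Base ( [Ty [Base unit] => [Ty [Base unit]]] )] => [Ty [Base unit]]]]

6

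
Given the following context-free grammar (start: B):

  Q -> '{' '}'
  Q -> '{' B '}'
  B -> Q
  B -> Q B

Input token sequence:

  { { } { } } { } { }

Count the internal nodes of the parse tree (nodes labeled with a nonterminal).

[B [Q { [B [Q { }] [B [Q { }]]] }] [B [Q { }] [B [Q { }]]]]

10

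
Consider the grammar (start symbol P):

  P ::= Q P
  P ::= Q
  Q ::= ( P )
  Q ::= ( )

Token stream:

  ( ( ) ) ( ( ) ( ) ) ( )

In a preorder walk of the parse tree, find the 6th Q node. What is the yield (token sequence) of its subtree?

( )

[P [Q ( [P [Q ( )]] )] [P [Q ( [P [Q ( )] [P [Q ( )]]] )] [P [Q ( )]]]]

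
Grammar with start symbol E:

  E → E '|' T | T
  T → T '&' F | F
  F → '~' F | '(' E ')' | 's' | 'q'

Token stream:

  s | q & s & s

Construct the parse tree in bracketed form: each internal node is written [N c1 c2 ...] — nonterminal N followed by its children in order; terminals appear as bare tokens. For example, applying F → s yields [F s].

E
E | T
T | T
F | T
s | T
s | T & F
s | T & F & F
s | F & F & F
s | q & F & F
s | q & s & F
s | q & s & s

[E [E [T [F s]]] | [T [T [T [F q]] & [F s]] & [F s]]]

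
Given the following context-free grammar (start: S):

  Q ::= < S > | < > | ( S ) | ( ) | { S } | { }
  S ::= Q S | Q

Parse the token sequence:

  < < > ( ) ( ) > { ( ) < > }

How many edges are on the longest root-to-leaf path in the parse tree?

6

[S [Q < [S [Q < >] [S [Q ( )] [S [Q ( )]]]] >] [S [Q { [S [Q ( )] [S [Q < >]]] }]]]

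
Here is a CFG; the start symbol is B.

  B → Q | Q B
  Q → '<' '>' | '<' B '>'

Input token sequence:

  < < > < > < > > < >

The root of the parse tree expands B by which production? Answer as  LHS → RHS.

[B [Q < [B [Q < >] [B [Q < >] [B [Q < >]]]] >] [B [Q < >]]]

B → Q B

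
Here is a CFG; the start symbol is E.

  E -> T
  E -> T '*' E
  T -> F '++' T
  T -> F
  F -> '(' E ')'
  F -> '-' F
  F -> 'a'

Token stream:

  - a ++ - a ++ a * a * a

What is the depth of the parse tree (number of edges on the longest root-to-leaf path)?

5

[E [T [F - [F a]] ++ [T [F - [F a]] ++ [T [F a]]]] * [E [T [F a]] * [E [T [F a]]]]]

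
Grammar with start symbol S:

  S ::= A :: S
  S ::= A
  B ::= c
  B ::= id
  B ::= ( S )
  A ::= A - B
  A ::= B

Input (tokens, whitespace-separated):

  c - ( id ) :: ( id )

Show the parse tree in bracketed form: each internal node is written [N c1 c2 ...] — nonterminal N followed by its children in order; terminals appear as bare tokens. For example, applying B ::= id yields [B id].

[S [A [A [B c]] - [B ( [S [A [B id]]] )]] :: [S [A [B ( [S [A [B id]]] )]]]]

S
A :: S
A - B :: S
B - B :: S
c - B :: S
c - ( S ) :: S
c - ( A ) :: S
c - ( B ) :: S
c - ( id ) :: S
c - ( id ) :: A
c - ( id ) :: B
c - ( id ) :: ( S )
c - ( id ) :: ( A )
c - ( id ) :: ( B )
c - ( id ) :: ( id )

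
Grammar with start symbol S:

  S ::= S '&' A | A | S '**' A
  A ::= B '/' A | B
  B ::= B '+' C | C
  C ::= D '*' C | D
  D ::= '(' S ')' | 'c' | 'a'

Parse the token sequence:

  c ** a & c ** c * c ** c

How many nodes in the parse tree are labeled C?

6

[S [S [S [S [S [A [B [C [D c]]]]] ** [A [B [C [D a]]]]] & [A [B [C [D c]]]]] ** [A [B [C [D c] * [C [D c]]]]]] ** [A [B [C [D c]]]]]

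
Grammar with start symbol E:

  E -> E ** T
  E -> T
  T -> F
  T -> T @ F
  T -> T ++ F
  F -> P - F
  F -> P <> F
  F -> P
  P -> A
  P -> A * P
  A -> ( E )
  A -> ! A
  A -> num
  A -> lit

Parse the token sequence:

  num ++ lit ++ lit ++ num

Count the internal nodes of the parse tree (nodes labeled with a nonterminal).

[E [T [T [T [T [F [P [A num]]]] ++ [F [P [A lit]]]] ++ [F [P [A lit]]]] ++ [F [P [A num]]]]]

17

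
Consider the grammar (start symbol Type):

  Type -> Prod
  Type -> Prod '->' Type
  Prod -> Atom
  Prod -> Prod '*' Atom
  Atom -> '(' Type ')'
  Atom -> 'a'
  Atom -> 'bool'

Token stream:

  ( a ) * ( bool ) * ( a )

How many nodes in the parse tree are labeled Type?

[Type [Prod [Prod [Prod [Atom ( [Type [Prod [Atom a]]] )]] * [Atom ( [Type [Prod [Atom bool]]] )]] * [Atom ( [Type [Prod [Atom a]]] )]]]

4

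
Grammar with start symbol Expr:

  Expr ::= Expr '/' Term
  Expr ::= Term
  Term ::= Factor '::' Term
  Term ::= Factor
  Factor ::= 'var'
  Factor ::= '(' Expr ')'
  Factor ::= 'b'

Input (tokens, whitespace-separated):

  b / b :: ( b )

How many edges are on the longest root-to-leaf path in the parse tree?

[Expr [Expr [Term [Factor b]]] / [Term [Factor b] :: [Term [Factor ( [Expr [Term [Factor b]]] )]]]]

7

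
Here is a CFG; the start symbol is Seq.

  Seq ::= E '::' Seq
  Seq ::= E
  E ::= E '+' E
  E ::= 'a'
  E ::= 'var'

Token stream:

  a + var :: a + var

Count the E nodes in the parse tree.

[Seq [E [E a] + [E var]] :: [Seq [E [E a] + [E var]]]]

6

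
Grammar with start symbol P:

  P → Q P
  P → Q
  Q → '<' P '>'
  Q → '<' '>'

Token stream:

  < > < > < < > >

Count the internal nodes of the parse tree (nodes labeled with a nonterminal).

8

[P [Q < >] [P [Q < >] [P [Q < [P [Q < >]] >]]]]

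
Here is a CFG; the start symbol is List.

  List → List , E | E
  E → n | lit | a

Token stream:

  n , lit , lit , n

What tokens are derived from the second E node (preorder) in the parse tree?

lit

[List [List [List [List [E n]] , [E lit]] , [E lit]] , [E n]]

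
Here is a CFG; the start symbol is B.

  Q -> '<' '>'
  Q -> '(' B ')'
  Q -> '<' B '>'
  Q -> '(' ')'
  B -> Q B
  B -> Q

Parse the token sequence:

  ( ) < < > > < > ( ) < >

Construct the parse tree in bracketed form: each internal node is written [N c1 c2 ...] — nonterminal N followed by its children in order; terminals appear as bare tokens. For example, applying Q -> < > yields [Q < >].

B
Q B
( ) B
( ) Q B
( ) < B > B
( ) < Q > B
( ) < < > > B
( ) < < > > Q B
( ) < < > > < > B
( ) < < > > < > Q B
( ) < < > > < > ( ) B
( ) < < > > < > ( ) Q
( ) < < > > < > ( ) < >

[B [Q ( )] [B [Q < [B [Q < >]] >] [B [Q < >] [B [Q ( )] [B [Q < >]]]]]]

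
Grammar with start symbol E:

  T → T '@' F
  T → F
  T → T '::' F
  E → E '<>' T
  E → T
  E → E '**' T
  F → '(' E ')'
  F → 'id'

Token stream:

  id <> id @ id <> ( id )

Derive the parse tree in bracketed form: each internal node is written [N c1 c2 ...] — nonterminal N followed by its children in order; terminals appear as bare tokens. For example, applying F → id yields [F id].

E
E <> T
E <> T <> T
T <> T <> T
F <> T <> T
id <> T <> T
id <> T @ F <> T
id <> F @ F <> T
id <> id @ F <> T
id <> id @ id <> T
id <> id @ id <> F
id <> id @ id <> ( E )
id <> id @ id <> ( T )
id <> id @ id <> ( F )
id <> id @ id <> ( id )

[E [E [E [T [F id]]] <> [T [T [F id]] @ [F id]]] <> [T [F ( [E [T [F id]]] )]]]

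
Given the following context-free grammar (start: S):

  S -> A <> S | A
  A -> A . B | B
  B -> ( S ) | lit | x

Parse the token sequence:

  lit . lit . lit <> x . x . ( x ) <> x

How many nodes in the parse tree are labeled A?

8

[S [A [A [A [B lit]] . [B lit]] . [B lit]] <> [S [A [A [A [B x]] . [B x]] . [B ( [S [A [B x]]] )]] <> [S [A [B x]]]]]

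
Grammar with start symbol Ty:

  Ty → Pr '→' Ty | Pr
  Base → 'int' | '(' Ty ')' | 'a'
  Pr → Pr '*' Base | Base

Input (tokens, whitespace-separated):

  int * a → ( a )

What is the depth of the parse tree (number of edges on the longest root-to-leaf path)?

[Ty [Pr [Pr [Base int]] * [Base a]] → [Ty [Pr [Base ( [Ty [Pr [Base a]]] )]]]]

7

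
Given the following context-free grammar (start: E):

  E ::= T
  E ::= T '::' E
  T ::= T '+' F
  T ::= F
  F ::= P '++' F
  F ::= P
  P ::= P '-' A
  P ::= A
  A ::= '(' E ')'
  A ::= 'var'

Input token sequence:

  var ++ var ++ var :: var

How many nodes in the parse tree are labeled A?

[E [T [F [P [A var]] ++ [F [P [A var]] ++ [F [P [A var]]]]]] :: [E [T [F [P [A var]]]]]]

4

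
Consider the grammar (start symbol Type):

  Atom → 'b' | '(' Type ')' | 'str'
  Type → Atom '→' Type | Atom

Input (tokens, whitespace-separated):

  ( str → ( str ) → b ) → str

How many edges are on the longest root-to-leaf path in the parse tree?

[Type [Atom ( [Type [Atom str] → [Type [Atom ( [Type [Atom str]] )] → [Type [Atom b]]]] )] → [Type [Atom str]]]

7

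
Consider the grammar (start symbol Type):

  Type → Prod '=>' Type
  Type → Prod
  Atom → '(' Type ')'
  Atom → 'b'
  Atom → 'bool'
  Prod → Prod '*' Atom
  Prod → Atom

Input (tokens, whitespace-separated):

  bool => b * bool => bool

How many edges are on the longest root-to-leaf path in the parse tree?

5

[Type [Prod [Atom bool]] => [Type [Prod [Prod [Atom b]] * [Atom bool]] => [Type [Prod [Atom bool]]]]]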